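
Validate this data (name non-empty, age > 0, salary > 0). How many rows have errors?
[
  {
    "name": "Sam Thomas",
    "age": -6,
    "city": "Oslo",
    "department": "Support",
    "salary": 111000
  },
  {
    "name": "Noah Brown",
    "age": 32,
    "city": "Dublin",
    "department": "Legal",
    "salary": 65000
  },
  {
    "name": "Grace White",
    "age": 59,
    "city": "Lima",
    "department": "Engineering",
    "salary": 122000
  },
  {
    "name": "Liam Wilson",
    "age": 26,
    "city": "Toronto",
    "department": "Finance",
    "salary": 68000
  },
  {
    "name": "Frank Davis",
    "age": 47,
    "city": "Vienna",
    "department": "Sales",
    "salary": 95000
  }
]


Validating 5 records:
Rules: name non-empty, age > 0, salary > 0

  Row 1 (Sam Thomas): negative age: -6
  Row 2 (Noah Brown): OK
  Row 3 (Grace White): OK
  Row 4 (Liam Wilson): OK
  Row 5 (Frank Davis): OK

Total errors: 1

1 errors


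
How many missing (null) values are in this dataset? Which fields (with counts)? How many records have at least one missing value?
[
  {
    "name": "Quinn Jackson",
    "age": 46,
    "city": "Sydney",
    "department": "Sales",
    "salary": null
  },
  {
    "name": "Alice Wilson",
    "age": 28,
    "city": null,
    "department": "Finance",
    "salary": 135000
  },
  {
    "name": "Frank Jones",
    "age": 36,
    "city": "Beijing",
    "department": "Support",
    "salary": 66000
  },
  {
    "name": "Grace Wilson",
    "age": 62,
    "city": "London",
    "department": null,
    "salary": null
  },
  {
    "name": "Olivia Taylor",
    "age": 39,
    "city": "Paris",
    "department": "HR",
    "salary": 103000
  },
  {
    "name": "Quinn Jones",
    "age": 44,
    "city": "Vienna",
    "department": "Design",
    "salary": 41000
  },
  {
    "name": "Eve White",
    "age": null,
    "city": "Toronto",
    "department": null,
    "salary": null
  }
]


Checking for missing (null) values in 7 records:

  Quinn Jackson: salary
  Alice Wilson: city
  Frank Jones: complete
  Grace Wilson: department, salary
  Olivia Taylor: complete
  Quinn Jones: complete
  Eve White: age, department, salary

Per field:
  name: 0 missing
  age: 1 missing
  city: 1 missing
  department: 2 missing
  salary: 3 missing

Total missing values: 7
Records with any missing: 4

7 missing values (age: 1, city: 1, department: 2, salary: 3); 4 incomplete records


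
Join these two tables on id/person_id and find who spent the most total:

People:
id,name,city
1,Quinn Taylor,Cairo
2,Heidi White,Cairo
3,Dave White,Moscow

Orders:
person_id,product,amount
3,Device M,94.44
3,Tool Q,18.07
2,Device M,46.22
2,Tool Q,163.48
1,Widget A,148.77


Join on: people.id = orders.person_id

Joined rows:
  Dave White (Moscow) bought Device M for $94.44
  Dave White (Moscow) bought Tool Q for $18.07
  Heidi White (Cairo) bought Device M for $46.22
  Heidi White (Cairo) bought Tool Q for $163.48
  Quinn Taylor (Cairo) bought Widget A for $148.77

Total per person:
  Heidi White: $209.70
  Quinn Taylor: $148.77
  Dave White: $112.51

Top spender: Heidi White ($209.70)

Heidi White ($209.70)


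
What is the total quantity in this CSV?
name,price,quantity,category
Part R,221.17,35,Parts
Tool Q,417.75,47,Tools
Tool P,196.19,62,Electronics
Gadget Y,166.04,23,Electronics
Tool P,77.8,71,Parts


Computing total quantity:
Values: [35, 47, 62, 23, 71]
Sum = 238

238


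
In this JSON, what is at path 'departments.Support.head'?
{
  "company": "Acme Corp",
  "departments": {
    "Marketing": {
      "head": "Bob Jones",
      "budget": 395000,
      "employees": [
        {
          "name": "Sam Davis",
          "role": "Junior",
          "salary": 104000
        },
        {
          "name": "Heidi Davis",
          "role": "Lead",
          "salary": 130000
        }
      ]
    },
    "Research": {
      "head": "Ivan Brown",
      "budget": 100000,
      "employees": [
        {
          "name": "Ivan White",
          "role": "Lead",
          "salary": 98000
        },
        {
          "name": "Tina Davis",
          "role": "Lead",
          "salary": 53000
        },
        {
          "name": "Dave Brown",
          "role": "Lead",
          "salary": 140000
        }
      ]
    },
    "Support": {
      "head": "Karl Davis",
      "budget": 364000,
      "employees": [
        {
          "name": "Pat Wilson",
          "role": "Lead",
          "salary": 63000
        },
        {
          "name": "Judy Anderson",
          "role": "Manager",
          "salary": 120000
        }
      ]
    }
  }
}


Path: departments.Support.head

Navigate:
  -> departments
  -> Support
  -> head = 'Karl Davis'

Karl Davis


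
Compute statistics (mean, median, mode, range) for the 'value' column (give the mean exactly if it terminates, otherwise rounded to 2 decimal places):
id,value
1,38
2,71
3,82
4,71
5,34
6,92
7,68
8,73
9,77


Data: [38, 71, 82, 71, 34, 92, 68, 73, 77]
Count: 9
Sum: 606
Mean: 606/9 ≈ 67.33 (rounded to 2 decimal places)
Sorted: [34, 38, 68, 71, 71, 73, 77, 82, 92]
Median: 71.0
Mode: 71 (2 times)
Range: 92 - 34 = 58
Min: 34, Max: 92

mean≈67.33, median=71.0, mode=71, range=58


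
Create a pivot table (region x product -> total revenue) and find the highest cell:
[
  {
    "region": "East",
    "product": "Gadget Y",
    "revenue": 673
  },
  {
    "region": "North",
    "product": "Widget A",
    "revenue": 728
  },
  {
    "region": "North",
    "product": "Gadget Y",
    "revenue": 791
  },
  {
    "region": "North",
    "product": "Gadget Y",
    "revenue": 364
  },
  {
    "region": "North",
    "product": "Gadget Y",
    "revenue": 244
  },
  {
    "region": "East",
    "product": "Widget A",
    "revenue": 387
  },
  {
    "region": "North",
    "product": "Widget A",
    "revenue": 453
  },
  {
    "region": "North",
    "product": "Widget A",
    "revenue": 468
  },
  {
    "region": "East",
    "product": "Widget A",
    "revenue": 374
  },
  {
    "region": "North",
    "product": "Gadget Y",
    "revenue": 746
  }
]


Pivot: region (rows) x product (columns) -> total revenue

     Gadget Y      Widget A    
East           673           761  
North         2145          1649  

Highest: North / Gadget Y = $2145

North / Gadget Y = $2145


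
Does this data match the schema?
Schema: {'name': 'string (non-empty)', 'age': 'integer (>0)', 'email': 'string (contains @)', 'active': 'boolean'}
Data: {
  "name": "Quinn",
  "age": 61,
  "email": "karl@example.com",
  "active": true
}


Validating each field against schema:
  name: OK (non-empty string)
  age: OK (positive integer)
  email: OK (string with @)
  active: OK (boolean)

Result: VALID

VALID


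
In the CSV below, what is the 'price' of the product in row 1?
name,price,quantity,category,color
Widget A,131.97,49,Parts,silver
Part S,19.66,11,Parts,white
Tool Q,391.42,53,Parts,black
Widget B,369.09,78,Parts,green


Query: Row 1 ('Widget A'), column 'price'
Value: 131.97

131.97


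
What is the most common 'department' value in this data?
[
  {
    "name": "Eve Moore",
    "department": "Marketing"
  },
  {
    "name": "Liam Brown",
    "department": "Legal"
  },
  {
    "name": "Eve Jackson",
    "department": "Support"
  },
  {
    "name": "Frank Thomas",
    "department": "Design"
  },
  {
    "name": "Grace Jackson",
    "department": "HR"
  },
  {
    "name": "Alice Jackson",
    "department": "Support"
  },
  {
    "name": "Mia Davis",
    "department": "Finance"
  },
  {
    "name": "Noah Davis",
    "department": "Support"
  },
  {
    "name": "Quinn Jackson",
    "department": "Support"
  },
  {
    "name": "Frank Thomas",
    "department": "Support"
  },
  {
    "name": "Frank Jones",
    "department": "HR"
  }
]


Counting 'department' values across 11 records:

  Support: 5 #####
  HR: 2 ##
  Marketing: 1 #
  Legal: 1 #
  Design: 1 #
  Finance: 1 #

Most common: Support (5 times)

Support (5 times)


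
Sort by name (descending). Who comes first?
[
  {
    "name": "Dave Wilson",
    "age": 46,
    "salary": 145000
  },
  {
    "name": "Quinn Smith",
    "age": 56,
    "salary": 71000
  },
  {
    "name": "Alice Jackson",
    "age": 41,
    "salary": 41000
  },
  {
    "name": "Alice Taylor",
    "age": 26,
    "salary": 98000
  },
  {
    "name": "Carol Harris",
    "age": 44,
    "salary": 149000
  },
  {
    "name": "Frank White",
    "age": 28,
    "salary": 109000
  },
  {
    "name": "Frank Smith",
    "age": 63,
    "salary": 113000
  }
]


Sort by: name (descending)

Sorted order:
  1. Quinn Smith (name = Quinn Smith)
  2. Frank White (name = Frank White)
  3. Frank Smith (name = Frank Smith)
  4. Dave Wilson (name = Dave Wilson)
  5. Carol Harris (name = Carol Harris)
  6. Alice Taylor (name = Alice Taylor)
  7. Alice Jackson (name = Alice Jackson)

First: Quinn Smith

Quinn Smith


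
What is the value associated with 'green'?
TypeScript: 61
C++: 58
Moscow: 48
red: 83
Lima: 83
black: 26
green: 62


Looking up key 'green'
Value: 62

62


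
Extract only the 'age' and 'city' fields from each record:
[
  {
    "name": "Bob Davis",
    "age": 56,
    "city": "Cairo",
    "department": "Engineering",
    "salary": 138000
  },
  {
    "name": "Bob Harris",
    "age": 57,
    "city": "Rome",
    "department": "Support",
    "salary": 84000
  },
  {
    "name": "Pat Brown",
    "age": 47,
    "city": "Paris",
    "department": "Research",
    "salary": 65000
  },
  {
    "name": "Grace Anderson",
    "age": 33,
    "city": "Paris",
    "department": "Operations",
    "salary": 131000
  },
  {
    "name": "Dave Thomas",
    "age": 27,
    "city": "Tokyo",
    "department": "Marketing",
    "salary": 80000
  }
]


Original: 5 records with fields: name, age, city, department, salary
Keep: ['age', 'city']
Drop: ['name', 'department', 'salary']
Result: 5 records, 2 fields each

[
  {
    "age": 56,
    "city": "Cairo"
  },
  {
    "age": 57,
    "city": "Rome"
  },
  {
    "age": 47,
    "city": "Paris"
  },
  {
    "age": 33,
    "city": "Paris"
  },
  {
    "age": 27,
    "city": "Tokyo"
  }
]


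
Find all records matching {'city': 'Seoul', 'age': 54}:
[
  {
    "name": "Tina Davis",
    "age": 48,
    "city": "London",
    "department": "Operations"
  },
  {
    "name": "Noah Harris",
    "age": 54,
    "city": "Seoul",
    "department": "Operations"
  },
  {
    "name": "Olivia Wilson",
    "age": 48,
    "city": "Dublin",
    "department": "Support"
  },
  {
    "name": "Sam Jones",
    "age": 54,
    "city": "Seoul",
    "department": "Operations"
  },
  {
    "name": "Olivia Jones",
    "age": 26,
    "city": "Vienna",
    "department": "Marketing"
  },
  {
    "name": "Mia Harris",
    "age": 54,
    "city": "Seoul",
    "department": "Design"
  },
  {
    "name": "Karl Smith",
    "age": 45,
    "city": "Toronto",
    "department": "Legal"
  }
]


Search criteria: {'city': 'Seoul', 'age': 54}

Checking 7 records:
  Tina Davis: {city: London, age: 48}
  Noah Harris: {city: Seoul, age: 54} <-- MATCH
  Olivia Wilson: {city: Dublin, age: 48}
  Sam Jones: {city: Seoul, age: 54} <-- MATCH
  Olivia Jones: {city: Vienna, age: 26}
  Mia Harris: {city: Seoul, age: 54} <-- MATCH
  Karl Smith: {city: Toronto, age: 45}

Matches: ["Noah Harris", "Sam Jones", "Mia Harris"]

["Noah Harris", "Sam Jones", "Mia Harris"]


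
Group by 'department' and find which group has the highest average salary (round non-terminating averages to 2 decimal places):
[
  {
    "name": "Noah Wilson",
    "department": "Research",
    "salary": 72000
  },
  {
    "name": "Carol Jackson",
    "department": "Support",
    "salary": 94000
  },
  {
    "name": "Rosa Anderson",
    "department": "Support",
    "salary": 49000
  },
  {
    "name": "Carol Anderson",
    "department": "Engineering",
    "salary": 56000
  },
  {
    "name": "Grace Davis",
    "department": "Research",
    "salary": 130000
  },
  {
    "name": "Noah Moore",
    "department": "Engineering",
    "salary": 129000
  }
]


Group by: department

Groups:
  Engineering: 2 people, avg salary = 185000/2 = $92500
  Research: 2 people, avg salary = 202000/2 = $101000
  Support: 2 people, avg salary = 143000/2 = $71500

Highest average salary: Research ($101000)

Research ($101000)


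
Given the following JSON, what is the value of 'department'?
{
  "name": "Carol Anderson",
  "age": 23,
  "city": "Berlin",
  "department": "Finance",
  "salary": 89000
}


Looking up field 'department'
Value: Finance

Finance


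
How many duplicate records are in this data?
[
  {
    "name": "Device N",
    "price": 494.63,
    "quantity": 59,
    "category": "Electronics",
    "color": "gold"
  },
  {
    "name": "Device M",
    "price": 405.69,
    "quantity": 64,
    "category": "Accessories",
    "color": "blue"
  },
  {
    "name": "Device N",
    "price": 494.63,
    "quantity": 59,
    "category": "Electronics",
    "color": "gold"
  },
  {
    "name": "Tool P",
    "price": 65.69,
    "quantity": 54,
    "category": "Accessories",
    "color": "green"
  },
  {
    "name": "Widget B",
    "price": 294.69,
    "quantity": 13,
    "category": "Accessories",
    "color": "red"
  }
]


Checking 5 records for duplicates:

  Row 1: Device N ($494.63, qty 59)
  Row 2: Device M ($405.69, qty 64)
  Row 3: Device N ($494.63, qty 59) <-- DUPLICATE
  Row 4: Tool P ($65.69, qty 54)
  Row 5: Widget B ($294.69, qty 13)

Duplicates found: 1
Unique records: 4

1 duplicates, 4 unique


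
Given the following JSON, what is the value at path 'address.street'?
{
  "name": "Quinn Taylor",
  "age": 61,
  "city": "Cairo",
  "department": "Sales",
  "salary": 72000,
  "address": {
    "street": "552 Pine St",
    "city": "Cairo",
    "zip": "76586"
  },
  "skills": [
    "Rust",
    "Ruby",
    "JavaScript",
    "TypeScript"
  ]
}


Query: address.street
Path: address -> street
Value: 552 Pine St

552 Pine St


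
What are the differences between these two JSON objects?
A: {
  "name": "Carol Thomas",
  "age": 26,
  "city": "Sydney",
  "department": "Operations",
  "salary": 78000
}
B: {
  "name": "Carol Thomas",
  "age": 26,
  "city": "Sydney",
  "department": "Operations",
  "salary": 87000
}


Comparing each field (in key order):
  name: same
  age: same
  city: same
  department: same
  salary: DIFFERENT
Differences:
  salary: 78000 -> 87000

1 field(s) changed

1 change: salary


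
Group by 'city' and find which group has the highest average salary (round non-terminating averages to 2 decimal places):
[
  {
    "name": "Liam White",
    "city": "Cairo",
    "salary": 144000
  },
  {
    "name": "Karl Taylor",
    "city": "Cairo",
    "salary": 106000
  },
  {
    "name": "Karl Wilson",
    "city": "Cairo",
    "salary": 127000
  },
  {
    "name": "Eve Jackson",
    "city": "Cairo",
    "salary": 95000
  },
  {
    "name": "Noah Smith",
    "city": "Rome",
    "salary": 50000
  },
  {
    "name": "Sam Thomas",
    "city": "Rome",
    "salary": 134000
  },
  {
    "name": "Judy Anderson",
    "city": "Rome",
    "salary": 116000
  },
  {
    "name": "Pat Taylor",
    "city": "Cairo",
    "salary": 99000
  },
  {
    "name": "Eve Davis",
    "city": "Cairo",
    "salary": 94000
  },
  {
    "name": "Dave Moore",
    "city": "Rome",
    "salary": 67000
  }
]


Group by: city

Groups:
  Cairo: 6 people, avg salary = 665000/6 ≈ $110833.33
  Rome: 4 people, avg salary = 367000/4 = $91750

Highest average salary: Cairo (≈$110833.33)

Cairo (≈$110833.33)


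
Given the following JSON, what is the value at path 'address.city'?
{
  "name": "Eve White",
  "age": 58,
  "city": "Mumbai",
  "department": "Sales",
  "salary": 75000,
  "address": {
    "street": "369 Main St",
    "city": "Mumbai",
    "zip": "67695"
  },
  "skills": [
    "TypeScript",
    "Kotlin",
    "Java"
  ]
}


Query: address.city
Path: address -> city
Value: Mumbai

Mumbai


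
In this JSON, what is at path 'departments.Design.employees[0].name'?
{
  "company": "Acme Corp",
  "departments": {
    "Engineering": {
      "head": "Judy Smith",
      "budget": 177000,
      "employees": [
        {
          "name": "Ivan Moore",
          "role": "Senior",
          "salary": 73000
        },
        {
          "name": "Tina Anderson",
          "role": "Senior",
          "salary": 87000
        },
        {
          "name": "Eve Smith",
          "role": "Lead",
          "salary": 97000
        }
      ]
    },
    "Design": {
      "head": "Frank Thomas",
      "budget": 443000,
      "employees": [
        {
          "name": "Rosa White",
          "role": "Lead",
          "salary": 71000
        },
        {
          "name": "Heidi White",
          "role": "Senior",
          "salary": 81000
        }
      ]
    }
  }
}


Path: departments.Design.employees[0].name

Navigate:
  -> departments
  -> Design
  -> employees[0].name = 'Rosa White'

Rosa White


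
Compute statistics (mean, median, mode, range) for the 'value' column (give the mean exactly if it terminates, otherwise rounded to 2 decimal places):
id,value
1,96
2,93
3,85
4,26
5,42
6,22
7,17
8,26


Data: [96, 93, 85, 26, 42, 22, 17, 26]
Count: 8
Sum: 407
Mean: 407/8 = 50.875
Sorted: [17, 22, 26, 26, 42, 85, 93, 96]
Median: 34.0
Mode: 26 (2 times)
Range: 96 - 17 = 79
Min: 17, Max: 96

mean=50.875, median=34.0, mode=26, range=79


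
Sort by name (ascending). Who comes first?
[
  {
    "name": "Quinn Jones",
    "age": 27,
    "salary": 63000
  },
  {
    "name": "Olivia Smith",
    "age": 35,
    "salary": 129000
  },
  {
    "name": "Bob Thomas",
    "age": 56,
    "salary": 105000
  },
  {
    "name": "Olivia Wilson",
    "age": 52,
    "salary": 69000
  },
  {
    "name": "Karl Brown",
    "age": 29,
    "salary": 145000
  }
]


Sort by: name (ascending)

Sorted order:
  1. Bob Thomas (name = Bob Thomas)
  2. Karl Brown (name = Karl Brown)
  3. Olivia Smith (name = Olivia Smith)
  4. Olivia Wilson (name = Olivia Wilson)
  5. Quinn Jones (name = Quinn Jones)

First: Bob Thomas

Bob Thomas


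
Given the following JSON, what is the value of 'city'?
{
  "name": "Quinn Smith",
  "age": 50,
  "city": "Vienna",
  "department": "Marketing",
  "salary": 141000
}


Looking up field 'city'
Value: Vienna

Vienna


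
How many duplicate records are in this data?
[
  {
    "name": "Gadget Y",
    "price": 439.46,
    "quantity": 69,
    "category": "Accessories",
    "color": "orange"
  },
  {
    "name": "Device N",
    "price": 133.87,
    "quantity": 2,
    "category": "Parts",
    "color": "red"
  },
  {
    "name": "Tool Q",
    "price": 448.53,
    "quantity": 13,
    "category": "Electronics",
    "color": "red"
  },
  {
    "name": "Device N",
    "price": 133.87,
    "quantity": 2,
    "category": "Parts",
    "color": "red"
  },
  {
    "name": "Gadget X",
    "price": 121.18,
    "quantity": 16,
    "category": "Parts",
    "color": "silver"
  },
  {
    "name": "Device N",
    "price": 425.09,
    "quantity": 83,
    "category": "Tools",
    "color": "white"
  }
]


Checking 6 records for duplicates:

  Row 1: Gadget Y ($439.46, qty 69)
  Row 2: Device N ($133.87, qty 2)
  Row 3: Tool Q ($448.53, qty 13)
  Row 4: Device N ($133.87, qty 2) <-- DUPLICATE
  Row 5: Gadget X ($121.18, qty 16)
  Row 6: Device N ($425.09, qty 83)

Duplicates found: 1
Unique records: 5

1 duplicates, 5 unique


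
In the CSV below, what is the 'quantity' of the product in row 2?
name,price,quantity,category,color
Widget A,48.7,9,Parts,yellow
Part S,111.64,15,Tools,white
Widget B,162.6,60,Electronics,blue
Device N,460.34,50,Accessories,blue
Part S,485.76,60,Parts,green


Query: Row 2 ('Part S'), column 'quantity'
Value: 15

15


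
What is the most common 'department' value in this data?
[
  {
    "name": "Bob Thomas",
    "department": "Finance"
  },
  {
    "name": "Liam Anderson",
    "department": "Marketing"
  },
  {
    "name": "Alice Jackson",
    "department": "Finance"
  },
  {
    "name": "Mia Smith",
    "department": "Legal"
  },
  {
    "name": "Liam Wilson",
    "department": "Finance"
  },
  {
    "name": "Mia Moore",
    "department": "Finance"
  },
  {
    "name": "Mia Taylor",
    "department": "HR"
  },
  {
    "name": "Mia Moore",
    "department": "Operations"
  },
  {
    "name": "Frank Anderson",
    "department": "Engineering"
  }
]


Counting 'department' values across 9 records:

  Finance: 4 ####
  Marketing: 1 #
  Legal: 1 #
  HR: 1 #
  Operations: 1 #
  Engineering: 1 #

Most common: Finance (4 times)

Finance (4 times)


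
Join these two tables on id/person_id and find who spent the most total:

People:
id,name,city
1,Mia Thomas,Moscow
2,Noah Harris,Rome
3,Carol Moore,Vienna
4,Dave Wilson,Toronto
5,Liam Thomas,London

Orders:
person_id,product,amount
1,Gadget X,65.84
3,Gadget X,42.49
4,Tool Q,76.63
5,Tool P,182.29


Join on: people.id = orders.person_id

Joined rows:
  Mia Thomas (Moscow) bought Gadget X for $65.84
  Carol Moore (Vienna) bought Gadget X for $42.49
  Dave Wilson (Toronto) bought Tool Q for $76.63
  Liam Thomas (London) bought Tool P for $182.29

Total per person:
  Liam Thomas: $182.29
  Dave Wilson: $76.63
  Mia Thomas: $65.84
  Carol Moore: $42.49

Top spender: Liam Thomas ($182.29)

Liam Thomas ($182.29)


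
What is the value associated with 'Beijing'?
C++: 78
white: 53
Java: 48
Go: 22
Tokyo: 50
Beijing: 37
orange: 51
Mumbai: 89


Looking up key 'Beijing'
Value: 37

37


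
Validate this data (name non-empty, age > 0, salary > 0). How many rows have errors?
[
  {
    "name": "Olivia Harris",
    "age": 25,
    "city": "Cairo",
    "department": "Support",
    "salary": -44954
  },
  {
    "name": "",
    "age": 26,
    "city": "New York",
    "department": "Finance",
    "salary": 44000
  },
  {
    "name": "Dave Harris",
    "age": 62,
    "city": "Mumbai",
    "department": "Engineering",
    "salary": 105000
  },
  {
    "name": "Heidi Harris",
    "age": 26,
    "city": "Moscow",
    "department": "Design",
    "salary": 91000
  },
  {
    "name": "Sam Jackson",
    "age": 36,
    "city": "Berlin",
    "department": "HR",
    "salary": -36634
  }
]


Validating 5 records:
Rules: name non-empty, age > 0, salary > 0

  Row 1 (Olivia Harris): negative salary: -44954
  Row 2 (???): empty name
  Row 3 (Dave Harris): OK
  Row 4 (Heidi Harris): OK
  Row 5 (Sam Jackson): negative salary: -36634

Total errors: 3

3 errors


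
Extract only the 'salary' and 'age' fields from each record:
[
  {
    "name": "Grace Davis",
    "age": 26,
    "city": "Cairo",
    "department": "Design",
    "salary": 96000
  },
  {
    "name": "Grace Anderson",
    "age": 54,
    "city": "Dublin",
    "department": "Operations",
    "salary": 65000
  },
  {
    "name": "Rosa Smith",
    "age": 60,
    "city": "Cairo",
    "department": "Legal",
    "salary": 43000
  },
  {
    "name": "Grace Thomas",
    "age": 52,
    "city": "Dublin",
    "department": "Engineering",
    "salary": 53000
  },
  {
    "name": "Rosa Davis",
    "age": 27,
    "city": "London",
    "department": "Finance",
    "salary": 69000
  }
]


Original: 5 records with fields: name, age, city, department, salary
Keep: ['salary', 'age']
Drop: ['name', 'city', 'department']
Result: 5 records, 2 fields each

[
  {
    "salary": 96000,
    "age": 26
  },
  {
    "salary": 65000,
    "age": 54
  },
  {
    "salary": 43000,
    "age": 60
  },
  {
    "salary": 53000,
    "age": 52
  },
  {
    "salary": 69000,
    "age": 27
  }
]


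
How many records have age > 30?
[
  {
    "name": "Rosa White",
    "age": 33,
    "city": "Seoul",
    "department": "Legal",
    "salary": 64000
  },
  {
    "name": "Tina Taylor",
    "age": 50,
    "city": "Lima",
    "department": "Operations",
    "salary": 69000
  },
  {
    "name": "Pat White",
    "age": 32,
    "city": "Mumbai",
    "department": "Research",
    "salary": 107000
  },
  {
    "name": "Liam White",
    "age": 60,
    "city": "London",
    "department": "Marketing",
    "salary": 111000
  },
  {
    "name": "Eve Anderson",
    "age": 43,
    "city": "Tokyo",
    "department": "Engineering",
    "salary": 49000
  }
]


Data: 5 records
Condition: age > 30

Checking each record:
  Rosa White: 33 MATCH
  Tina Taylor: 50 MATCH
  Pat White: 32 MATCH
  Liam White: 60 MATCH
  Eve Anderson: 43 MATCH

Count: 5

5


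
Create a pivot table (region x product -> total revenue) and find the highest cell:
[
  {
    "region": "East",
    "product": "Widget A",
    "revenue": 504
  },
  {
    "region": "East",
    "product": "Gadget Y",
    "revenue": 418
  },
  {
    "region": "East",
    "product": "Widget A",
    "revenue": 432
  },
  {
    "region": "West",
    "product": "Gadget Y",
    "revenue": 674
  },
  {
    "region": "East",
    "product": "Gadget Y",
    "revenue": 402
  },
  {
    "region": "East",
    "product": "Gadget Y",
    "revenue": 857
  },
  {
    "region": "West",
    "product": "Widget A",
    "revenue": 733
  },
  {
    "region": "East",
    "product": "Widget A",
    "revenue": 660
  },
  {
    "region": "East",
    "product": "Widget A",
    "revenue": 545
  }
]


Pivot: region (rows) x product (columns) -> total revenue

     Gadget Y      Widget A    
East          1677          2141  
West           674           733  

Highest: East / Widget A = $2141

East / Widget A = $2141


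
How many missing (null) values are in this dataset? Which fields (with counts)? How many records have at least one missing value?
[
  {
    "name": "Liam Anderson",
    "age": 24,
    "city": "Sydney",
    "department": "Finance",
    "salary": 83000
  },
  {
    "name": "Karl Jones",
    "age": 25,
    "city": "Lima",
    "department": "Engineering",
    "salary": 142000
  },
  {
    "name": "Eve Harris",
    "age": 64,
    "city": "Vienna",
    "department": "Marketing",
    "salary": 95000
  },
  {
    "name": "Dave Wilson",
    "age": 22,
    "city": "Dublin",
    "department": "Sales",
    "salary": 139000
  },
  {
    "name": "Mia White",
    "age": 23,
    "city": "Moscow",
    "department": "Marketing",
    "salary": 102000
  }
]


Checking for missing (null) values in 5 records:

  Liam Anderson: complete
  Karl Jones: complete
  Eve Harris: complete
  Dave Wilson: complete
  Mia White: complete

Per field:
  name: 0 missing
  age: 0 missing
  city: 0 missing
  department: 0 missing
  salary: 0 missing

Total missing values: 0
Records with any missing: 0

0 missing values (none); 0 incomplete records


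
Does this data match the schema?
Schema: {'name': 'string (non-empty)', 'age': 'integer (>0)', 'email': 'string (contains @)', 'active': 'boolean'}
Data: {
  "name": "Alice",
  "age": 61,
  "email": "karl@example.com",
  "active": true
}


Validating each field against schema:
  name: OK (non-empty string)
  age: OK (positive integer)
  email: OK (string with @)
  active: OK (boolean)

Result: VALID

VALID


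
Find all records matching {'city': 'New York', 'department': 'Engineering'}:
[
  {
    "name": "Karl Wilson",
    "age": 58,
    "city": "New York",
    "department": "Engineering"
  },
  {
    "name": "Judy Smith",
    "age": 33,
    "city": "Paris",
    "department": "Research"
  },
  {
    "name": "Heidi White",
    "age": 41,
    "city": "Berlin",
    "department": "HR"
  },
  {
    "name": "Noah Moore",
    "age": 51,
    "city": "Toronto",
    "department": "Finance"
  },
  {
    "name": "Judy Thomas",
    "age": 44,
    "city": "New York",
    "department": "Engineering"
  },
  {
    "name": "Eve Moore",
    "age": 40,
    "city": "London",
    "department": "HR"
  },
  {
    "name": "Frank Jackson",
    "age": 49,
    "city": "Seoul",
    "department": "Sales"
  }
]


Search criteria: {'city': 'New York', 'department': 'Engineering'}

Checking 7 records:
  Karl Wilson: {city: New York, department: Engineering} <-- MATCH
  Judy Smith: {city: Paris, department: Research}
  Heidi White: {city: Berlin, department: HR}
  Noah Moore: {city: Toronto, department: Finance}
  Judy Thomas: {city: New York, department: Engineering} <-- MATCH
  Eve Moore: {city: London, department: HR}
  Frank Jackson: {city: Seoul, department: Sales}

Matches: ["Karl Wilson", "Judy Thomas"]

["Karl Wilson", "Judy Thomas"]


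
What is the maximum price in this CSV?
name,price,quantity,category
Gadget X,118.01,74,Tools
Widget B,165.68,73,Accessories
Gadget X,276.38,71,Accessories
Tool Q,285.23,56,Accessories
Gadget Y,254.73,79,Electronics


Computing maximum price:
Values: [118.01, 165.68, 276.38, 285.23, 254.73]
Max = 285.23

285.23


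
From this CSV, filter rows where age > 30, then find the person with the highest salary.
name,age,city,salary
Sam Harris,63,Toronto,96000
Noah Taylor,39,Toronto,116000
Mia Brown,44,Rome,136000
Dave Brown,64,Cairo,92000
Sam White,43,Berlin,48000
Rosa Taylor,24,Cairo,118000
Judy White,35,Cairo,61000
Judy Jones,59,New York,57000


Filter: age > 30
Sort by: salary (descending)

Filtered records (7):
  Mia Brown, age 44, salary $136000
  Noah Taylor, age 39, salary $116000
  Sam Harris, age 63, salary $96000
  Dave Brown, age 64, salary $92000
  Judy White, age 35, salary $61000
  Judy Jones, age 59, salary $57000
  Sam White, age 43, salary $48000

Highest salary: Mia Brown ($136000)

Mia Brown


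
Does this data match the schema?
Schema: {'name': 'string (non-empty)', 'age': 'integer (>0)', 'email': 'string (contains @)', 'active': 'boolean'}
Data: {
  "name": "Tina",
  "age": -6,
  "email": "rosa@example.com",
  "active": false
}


Validating each field against schema:
  name: OK (non-empty string)
  age: FAIL (-6 is not > 0)
  email: OK (string with @)
  active: OK (boolean)

Result: INVALID (1 error: age)

INVALID (1 error: age)


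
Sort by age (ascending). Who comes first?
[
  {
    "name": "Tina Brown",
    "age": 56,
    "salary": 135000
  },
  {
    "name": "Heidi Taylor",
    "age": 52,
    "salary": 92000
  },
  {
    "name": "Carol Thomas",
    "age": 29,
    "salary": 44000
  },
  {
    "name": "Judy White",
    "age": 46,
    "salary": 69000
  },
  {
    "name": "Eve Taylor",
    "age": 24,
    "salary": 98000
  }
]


Sort by: age (ascending)

Sorted order:
  1. Eve Taylor (age = 24)
  2. Carol Thomas (age = 29)
  3. Judy White (age = 46)
  4. Heidi Taylor (age = 52)
  5. Tina Brown (age = 56)

First: Eve Taylor

Eve Taylor


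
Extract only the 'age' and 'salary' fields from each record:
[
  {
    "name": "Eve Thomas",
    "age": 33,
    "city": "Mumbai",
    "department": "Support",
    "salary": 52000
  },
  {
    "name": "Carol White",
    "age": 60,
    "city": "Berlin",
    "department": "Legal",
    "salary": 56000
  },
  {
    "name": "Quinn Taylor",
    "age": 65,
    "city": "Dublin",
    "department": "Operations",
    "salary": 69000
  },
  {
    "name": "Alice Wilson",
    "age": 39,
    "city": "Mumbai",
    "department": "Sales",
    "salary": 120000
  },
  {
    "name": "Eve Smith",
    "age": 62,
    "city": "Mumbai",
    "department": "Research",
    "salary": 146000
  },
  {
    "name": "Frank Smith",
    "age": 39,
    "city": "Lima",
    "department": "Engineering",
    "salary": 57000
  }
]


Original: 6 records with fields: name, age, city, department, salary
Keep: ['age', 'salary']
Drop: ['name', 'city', 'department']
Result: 6 records, 2 fields each

[
  {
    "age": 33,
    "salary": 52000
  },
  {
    "age": 60,
    "salary": 56000
  },
  {
    "age": 65,
    "salary": 69000
  },
  {
    "age": 39,
    "salary": 120000
  },
  {
    "age": 62,
    "salary": 146000
  },
  {
    "age": 39,
    "salary": 57000
  }
]


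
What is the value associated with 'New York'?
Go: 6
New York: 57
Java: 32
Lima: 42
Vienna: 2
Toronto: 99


Looking up key 'New York'
Value: 57

57


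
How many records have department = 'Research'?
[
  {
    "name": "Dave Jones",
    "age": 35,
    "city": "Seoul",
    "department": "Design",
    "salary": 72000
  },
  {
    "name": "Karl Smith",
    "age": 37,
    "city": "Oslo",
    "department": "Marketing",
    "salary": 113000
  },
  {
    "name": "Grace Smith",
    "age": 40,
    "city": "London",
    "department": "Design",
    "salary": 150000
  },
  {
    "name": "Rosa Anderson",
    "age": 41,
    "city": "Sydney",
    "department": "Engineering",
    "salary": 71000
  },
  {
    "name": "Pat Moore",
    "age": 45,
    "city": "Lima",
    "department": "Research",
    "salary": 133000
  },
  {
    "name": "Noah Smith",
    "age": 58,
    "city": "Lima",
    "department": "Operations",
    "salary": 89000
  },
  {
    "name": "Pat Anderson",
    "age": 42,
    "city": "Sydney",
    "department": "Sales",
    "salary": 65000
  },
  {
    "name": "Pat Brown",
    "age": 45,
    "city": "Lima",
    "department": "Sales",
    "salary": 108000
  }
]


Data: 8 records
Condition: department = 'Research'

Checking each record:
  Dave Jones: Design
  Karl Smith: Marketing
  Grace Smith: Design
  Rosa Anderson: Engineering
  Pat Moore: Research MATCH
  Noah Smith: Operations
  Pat Anderson: Sales
  Pat Brown: Sales

Count: 1

1


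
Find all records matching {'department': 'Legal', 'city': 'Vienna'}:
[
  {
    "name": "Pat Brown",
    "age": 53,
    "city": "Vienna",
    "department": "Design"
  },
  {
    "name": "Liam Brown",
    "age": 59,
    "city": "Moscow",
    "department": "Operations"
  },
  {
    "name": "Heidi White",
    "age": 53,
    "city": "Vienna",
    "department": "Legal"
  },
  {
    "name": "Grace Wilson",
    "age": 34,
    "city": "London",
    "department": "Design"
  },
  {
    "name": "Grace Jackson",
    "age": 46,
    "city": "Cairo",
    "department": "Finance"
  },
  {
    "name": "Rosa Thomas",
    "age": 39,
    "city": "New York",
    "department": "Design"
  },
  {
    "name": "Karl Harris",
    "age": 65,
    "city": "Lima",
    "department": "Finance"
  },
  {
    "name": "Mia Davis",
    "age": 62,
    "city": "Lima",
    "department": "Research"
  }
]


Search criteria: {'department': 'Legal', 'city': 'Vienna'}

Checking 8 records:
  Pat Brown: {department: Design, city: Vienna}
  Liam Brown: {department: Operations, city: Moscow}
  Heidi White: {department: Legal, city: Vienna} <-- MATCH
  Grace Wilson: {department: Design, city: London}
  Grace Jackson: {department: Finance, city: Cairo}
  Rosa Thomas: {department: Design, city: New York}
  Karl Harris: {department: Finance, city: Lima}
  Mia Davis: {department: Research, city: Lima}

Matches: ["Heidi White"]

["Heidi White"]


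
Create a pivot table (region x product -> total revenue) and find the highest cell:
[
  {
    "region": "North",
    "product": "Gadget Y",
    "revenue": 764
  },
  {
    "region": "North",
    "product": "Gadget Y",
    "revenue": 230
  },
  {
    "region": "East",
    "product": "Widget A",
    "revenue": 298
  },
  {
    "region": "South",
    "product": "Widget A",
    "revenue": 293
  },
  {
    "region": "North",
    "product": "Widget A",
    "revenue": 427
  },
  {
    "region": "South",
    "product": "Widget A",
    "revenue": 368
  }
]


Pivot: region (rows) x product (columns) -> total revenue

     Gadget Y      Widget A    
East             0           298  
North          994           427  
South            0           661  

Highest: North / Gadget Y = $994

North / Gadget Y = $994


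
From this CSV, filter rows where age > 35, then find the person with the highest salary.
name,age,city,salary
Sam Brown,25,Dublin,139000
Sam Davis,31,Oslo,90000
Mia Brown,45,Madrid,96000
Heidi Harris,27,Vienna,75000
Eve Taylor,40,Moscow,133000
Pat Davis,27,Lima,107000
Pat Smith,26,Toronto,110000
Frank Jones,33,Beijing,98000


Filter: age > 35
Sort by: salary (descending)

Filtered records (2):
  Eve Taylor, age 40, salary $133000
  Mia Brown, age 45, salary $96000

Highest salary: Eve Taylor ($133000)

Eve Taylor


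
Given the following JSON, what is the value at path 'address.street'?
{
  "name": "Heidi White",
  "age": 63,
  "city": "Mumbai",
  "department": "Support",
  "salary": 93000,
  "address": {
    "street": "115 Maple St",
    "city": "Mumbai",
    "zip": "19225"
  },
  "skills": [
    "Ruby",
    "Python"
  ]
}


Query: address.street
Path: address -> street
Value: 115 Maple St

115 Maple St


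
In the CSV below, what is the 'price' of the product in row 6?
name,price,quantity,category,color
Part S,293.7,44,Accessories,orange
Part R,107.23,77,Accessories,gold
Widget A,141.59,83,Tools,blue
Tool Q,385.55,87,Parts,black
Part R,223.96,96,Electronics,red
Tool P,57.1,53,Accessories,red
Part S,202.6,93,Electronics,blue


Query: Row 6 ('Tool P'), column 'price'
Value: 57.1

57.1


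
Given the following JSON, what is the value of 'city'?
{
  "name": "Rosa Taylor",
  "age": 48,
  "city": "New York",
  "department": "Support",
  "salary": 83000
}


Looking up field 'city'
Value: New York

New York


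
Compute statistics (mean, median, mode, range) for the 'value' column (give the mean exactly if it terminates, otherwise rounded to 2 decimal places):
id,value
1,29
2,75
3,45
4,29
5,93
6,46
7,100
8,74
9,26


Data: [29, 75, 45, 29, 93, 46, 100, 74, 26]
Count: 9
Sum: 517
Mean: 517/9 ≈ 57.44 (rounded to 2 decimal places)
Sorted: [26, 29, 29, 45, 46, 74, 75, 93, 100]
Median: 46.0
Mode: 29 (2 times)
Range: 100 - 26 = 74
Min: 26, Max: 100

mean≈57.44, median=46.0, mode=29, range=74


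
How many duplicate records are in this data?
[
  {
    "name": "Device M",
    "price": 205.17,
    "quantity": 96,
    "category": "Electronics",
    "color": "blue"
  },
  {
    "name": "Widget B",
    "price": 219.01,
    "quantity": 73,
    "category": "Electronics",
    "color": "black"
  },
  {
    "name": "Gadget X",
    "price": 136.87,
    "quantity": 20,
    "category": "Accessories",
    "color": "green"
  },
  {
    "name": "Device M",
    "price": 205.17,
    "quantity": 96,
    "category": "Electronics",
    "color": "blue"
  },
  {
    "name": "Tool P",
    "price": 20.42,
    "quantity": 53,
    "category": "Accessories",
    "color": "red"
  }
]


Checking 5 records for duplicates:

  Row 1: Device M ($205.17, qty 96)
  Row 2: Widget B ($219.01, qty 73)
  Row 3: Gadget X ($136.87, qty 20)
  Row 4: Device M ($205.17, qty 96) <-- DUPLICATE
  Row 5: Tool P ($20.42, qty 53)

Duplicates found: 1
Unique records: 4

1 duplicates, 4 unique


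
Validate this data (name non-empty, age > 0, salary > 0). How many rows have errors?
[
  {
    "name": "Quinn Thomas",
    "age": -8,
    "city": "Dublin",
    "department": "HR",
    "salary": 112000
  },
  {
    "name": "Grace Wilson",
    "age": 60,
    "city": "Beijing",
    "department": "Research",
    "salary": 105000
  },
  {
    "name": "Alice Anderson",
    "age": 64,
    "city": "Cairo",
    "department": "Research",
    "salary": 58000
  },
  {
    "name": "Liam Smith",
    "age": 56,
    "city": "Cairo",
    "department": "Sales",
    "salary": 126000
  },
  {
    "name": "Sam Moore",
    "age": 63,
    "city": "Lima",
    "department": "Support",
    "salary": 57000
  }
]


Validating 5 records:
Rules: name non-empty, age > 0, salary > 0

  Row 1 (Quinn Thomas): negative age: -8
  Row 2 (Grace Wilson): OK
  Row 3 (Alice Anderson): OK
  Row 4 (Liam Smith): OK
  Row 5 (Sam Moore): OK

Total errors: 1

1 errors


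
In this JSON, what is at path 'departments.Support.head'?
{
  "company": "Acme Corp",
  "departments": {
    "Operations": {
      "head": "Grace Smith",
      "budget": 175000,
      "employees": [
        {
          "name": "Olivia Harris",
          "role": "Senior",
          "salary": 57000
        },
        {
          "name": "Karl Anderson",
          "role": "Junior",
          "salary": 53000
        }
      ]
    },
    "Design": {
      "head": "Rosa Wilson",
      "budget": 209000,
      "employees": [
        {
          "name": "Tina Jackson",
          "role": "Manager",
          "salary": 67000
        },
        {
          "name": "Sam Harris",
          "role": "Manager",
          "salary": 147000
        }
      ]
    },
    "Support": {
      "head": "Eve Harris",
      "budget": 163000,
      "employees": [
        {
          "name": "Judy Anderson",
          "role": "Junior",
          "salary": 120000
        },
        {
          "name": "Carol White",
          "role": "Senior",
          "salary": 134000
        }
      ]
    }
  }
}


Path: departments.Support.head

Navigate:
  -> departments
  -> Support
  -> head = 'Eve Harris'

Eve Harris


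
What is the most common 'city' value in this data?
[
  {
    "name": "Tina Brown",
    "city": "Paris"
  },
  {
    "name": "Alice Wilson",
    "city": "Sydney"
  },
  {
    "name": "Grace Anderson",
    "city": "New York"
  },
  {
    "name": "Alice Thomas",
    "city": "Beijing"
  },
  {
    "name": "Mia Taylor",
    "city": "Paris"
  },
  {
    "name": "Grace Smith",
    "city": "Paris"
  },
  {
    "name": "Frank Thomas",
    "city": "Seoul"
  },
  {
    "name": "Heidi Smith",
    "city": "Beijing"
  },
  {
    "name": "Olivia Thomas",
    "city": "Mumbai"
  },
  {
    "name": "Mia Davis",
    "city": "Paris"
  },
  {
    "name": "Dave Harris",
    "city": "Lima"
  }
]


Counting 'city' values across 11 records:

  Paris: 4 ####
  Beijing: 2 ##
  Sydney: 1 #
  New York: 1 #
  Seoul: 1 #
  Mumbai: 1 #
  Lima: 1 #

Most common: Paris (4 times)

Paris (4 times)
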